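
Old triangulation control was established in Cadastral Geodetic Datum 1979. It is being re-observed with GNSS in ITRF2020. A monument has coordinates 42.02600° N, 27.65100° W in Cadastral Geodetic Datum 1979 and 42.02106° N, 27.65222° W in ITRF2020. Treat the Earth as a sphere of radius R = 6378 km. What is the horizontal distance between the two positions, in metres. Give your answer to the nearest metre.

559 m

Δφ = 42.02106° − 42.02600° = -0.00494°; Δλ = -27.65222° − -27.65100° = -0.00122°.
1° along a meridian = πR/180 = 111317 m.
ΔN = Δφ × 111317 = -549.9 m; ΔE = Δλ × 111317 × cos(42.02600°) = -0.00122 × 111317 × 0.742841 = -100.9 m.
Distance = √(ΔE² + ΔN²) = √((-100.9)² + (-549.9)²) = 559.1 m.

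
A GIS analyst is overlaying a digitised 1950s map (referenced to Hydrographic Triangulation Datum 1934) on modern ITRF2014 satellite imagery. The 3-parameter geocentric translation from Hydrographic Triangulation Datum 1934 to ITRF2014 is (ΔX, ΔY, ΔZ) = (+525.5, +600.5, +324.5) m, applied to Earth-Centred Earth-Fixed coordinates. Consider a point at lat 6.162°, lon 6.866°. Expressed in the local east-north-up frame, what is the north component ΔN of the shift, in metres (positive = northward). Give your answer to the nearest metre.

ΔN = 259 m

At φ = 6.162°, λ = 6.866°: sin φ = 0.107340, cos φ = 0.994222, sin λ = 0.119548, cos λ = 0.992828.
ΔN = −sin φ cos λ·ΔX − sin φ sin λ·ΔY + cos φ·ΔZ = −(0.107340)(0.992828)(525.5) − (0.107340)(0.119548)(600.5) + (0.994222)(324.5) = 258.92 m.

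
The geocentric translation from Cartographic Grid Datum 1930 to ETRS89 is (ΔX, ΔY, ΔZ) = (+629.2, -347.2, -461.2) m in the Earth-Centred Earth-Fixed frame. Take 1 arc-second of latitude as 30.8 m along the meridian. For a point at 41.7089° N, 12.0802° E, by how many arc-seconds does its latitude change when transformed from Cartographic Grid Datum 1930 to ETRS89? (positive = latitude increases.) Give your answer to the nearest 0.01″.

Δφ = -22.90″

sin φ = 0.665346, cos φ = 0.746535, sin λ = 0.209281, cos λ = 0.977856.
North component: ΔN = −sin φ cos λ·ΔX − sin φ sin λ·ΔY + cos φ·ΔZ = −(0.665346)(0.977856)(629.2) − (0.665346)(0.209281)(-347.2) + (0.746535)(-461.2) = -705.32 m.
1° of latitude spans 3600 × 30.80 = 110880 m, so Δφ = -705.32 / 110880 × 3600 = -22.900″.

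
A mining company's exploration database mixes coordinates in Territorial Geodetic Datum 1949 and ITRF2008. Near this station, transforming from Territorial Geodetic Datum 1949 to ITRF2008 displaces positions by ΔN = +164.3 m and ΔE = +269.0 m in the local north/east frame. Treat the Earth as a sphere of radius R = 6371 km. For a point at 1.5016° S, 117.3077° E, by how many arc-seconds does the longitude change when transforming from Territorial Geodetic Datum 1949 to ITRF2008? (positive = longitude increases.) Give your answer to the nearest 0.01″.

At latitude -1.5016°, cos φ = 0.999657.
One radian of longitude at latitude φ spans R cos φ, so Δλ = ΔE / (R cos φ) = 269.0 / (6371000 × 0.999657) = 4.2237e-05 rad = 8.712″.

Δλ = 8.71″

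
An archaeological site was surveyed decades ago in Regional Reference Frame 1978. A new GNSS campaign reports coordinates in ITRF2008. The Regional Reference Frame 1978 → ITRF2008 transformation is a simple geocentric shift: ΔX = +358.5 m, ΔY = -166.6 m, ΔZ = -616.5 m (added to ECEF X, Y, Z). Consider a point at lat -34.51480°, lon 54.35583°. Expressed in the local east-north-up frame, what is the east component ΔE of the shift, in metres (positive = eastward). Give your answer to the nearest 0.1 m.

ΔE = -388.4 m

The local east axis at (φ, λ) is (−sin λ, cos λ, 0), so ΔE = −sin(54.35583°)·358.5 + cos(54.35583°)·(-166.6) = -388.42 m.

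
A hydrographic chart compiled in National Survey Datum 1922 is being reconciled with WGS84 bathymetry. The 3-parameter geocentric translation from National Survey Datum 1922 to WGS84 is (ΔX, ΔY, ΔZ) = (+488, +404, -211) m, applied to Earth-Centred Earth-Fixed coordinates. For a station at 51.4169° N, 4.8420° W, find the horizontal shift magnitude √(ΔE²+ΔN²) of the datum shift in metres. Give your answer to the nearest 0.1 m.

657.4 m

The local east axis at (φ, λ) is (−sin λ, cos λ, 0), so ΔE = −sin(-4.8420°)·488 + cos(-4.8420°)·404 = 443.75 m.
The local north axis is (−sin φ cos λ, −sin φ sin λ, cos φ), giving ΔN = -380.110 + 26.657 − 131.590 = -485.04 m.
Horizontal magnitude = √(ΔE² + ΔN²) = √(443.75² + (-485.04)²) = 657.40 m.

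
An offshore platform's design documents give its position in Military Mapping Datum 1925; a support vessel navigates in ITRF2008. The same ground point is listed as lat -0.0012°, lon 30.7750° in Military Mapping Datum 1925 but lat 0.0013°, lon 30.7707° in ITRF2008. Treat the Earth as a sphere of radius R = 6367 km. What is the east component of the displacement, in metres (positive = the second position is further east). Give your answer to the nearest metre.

ΔE = -478 m

Δφ = 0.0013° − -0.0012° = +0.0025°; Δλ = 30.7707° − 30.7750° = -0.0043°.
1° along a meridian = πR/180 = 111125 m.
ΔN = Δφ × 111125 = 277.8 m; ΔE = Δλ × 111125 × cos(-0.0012°) = -0.0043 × 111125 × 1.000000 = -477.8 m.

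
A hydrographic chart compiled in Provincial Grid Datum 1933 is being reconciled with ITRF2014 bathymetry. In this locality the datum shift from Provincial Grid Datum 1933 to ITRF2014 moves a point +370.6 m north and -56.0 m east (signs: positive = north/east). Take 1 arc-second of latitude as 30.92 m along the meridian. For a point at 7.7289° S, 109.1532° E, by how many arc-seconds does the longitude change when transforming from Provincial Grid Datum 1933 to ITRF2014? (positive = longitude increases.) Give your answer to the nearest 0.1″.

At latitude -7.7289°, cos φ = 0.990915.
1″ of longitude at this latitude = 30.92 × cos φ = 30.6391 m, so Δλ = -56.0 / 30.6391 = -1.828″.

Δλ = -1.8″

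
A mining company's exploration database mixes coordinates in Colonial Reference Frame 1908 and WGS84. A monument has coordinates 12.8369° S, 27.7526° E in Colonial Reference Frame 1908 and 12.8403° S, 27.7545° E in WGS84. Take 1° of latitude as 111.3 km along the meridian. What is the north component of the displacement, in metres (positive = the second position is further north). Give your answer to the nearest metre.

Δφ = -12.8403° − -12.8369° = -0.0034°; Δλ = 27.7545° − 27.7526° = +0.0019°.
ΔN = Δφ × 111300 = -378.4 m; ΔE = Δλ × 111300 × cos(-12.8369°) = +0.0019 × 111300 × 0.975006 = 206.2 m.

ΔN = -378 m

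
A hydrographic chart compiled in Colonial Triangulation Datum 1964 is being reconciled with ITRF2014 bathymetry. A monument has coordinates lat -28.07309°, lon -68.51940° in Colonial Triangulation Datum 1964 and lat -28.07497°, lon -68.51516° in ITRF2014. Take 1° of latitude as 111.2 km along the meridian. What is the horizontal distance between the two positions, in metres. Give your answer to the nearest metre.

Δφ = -28.07497° − -28.07309° = -0.00188°; Δλ = -68.51516° − -68.51940° = +0.00424°.
ΔN = Δφ × 111200 = -209.1 m; ΔE = Δλ × 111200 × cos(-28.07309°) = +0.00424 × 111200 × 0.882348 = 416.0 m.
Distance = √(ΔE² + ΔN²) = √(416.0² + (-209.1)²) = 465.6 m.

466 m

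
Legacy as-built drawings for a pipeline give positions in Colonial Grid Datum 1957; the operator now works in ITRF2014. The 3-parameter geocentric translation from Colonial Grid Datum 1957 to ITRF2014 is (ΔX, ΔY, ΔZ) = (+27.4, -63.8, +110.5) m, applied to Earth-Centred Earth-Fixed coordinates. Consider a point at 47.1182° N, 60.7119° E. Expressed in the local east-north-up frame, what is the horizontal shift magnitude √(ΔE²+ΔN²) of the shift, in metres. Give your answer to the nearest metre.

120 m

At φ = 47.1182°, λ = 60.7119°: sin φ = 0.732759, cos φ = 0.680488, sin λ = 0.872171, cos λ = 0.489201.
ΔE = −sin λ·ΔX + cos λ·ΔY = −(0.872171)·(27.4) + (0.489201)·(-63.8) = -55.11 m.
ΔN = −sin φ cos λ·ΔX − sin φ sin λ·ΔY + cos φ·ΔZ = −(0.732759)(0.489201)(27.4) − (0.732759)(0.872171)(-63.8) + (0.680488)(110.5) = 106.15 m.
Horizontal magnitude = √(ΔE² + ΔN²) = √((-55.11)² + 106.15²) = 119.60 m.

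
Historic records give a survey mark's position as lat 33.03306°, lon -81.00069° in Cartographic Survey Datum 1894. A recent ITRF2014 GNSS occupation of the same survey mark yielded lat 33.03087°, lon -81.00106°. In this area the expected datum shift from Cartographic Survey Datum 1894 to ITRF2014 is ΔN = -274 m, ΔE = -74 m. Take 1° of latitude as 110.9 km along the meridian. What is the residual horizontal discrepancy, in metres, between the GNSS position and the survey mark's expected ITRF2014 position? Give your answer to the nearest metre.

50 m

Observed coordinate differences: Δφ = -0.00219°, Δλ = -0.00037°.
Converting to metres (1° lat = 110900 m, cos φ = 0.838356): observed ΔN = -242.9 m, observed ΔE = -34.4 m.
Subtracting the expected shift leaves a residual of -242.9 − (-274) = 31.1 m north and -34.4 − (-74) = 39.6 m east.
Residual distance = √(31.1² + 39.6²) = 50.4 m.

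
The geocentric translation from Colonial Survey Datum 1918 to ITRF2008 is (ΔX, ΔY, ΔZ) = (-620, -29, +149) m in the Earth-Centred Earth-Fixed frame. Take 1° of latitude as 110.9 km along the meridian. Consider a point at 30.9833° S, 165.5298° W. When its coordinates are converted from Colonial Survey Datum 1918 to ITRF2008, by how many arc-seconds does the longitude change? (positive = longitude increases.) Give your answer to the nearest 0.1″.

Δλ = -4.8″

sin φ = -0.514788, cos φ = 0.857317, sin λ = -0.249876, cos λ = -0.968278.
East component: ΔE = −sin λ·ΔX + cos λ·ΔY = −(-0.249876)(-620) + (-0.968278)(-29) = -126.84 m.
1° of latitude spans 110900 m; at latitude φ, 1° of longitude spans that × cos φ = 95076.5 m, so Δλ = -126.84 / 95076.5 × 3600 = -4.803″.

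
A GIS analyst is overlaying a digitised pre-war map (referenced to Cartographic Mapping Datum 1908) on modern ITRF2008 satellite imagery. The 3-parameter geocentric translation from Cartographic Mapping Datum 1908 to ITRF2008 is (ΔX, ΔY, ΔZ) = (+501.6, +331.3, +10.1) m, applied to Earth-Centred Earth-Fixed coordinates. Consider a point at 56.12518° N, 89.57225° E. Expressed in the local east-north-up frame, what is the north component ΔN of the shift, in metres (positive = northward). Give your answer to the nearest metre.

At φ = 56.12518°, λ = 89.57225°: sin φ = 0.830257, cos φ = 0.557380, sin λ = 0.999972, cos λ = 0.007466.
ΔN = −sin φ cos λ·ΔX − sin φ sin λ·ΔY + cos φ·ΔZ = −(0.830257)(0.007466)(501.6) − (0.830257)(0.999972)(331.3) + (0.557380)(10.1) = -272.54 m.

ΔN = -273 m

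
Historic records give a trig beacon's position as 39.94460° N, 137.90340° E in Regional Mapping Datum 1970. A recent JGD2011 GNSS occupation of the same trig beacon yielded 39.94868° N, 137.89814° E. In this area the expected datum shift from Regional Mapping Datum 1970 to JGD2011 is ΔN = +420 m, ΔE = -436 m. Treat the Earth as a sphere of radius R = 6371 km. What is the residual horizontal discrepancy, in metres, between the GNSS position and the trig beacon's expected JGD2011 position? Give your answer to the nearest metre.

Observed coordinate differences: Δφ = +0.00408°, Δλ = -0.00526°.
Converting to metres (1° lat = 111195 m, cos φ = 0.766666): observed ΔN = 453.7 m, observed ΔE = -448.4 m.
Subtracting the expected shift leaves a residual of 453.7 − (420) = 33.7 m north and -448.4 − (-436) = -12.4 m east.
Residual distance = √(33.7² + (-12.4)²) = 35.9 m.

36 m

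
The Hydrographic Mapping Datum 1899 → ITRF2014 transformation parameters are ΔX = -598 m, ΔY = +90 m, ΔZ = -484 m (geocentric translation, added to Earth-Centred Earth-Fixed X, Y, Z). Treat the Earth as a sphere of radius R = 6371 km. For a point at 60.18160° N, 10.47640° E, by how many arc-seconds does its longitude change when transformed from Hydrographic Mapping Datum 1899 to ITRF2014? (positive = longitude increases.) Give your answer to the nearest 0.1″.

sin φ = 0.867606, cos φ = 0.497253, sin λ = 0.181831, cos λ = 0.983330.
East component: ΔE = −sin λ·ΔX + cos λ·ΔY = −(0.181831)(-598) + (0.983330)(90) = 197.23 m.
1° of latitude spans πR/180 = 111195 m; at latitude φ, 1° of longitude spans that × cos φ = 55292.0 m, so Δλ = 197.23 / 55292.0 × 3600 = 12.842″.

Δλ = 12.8″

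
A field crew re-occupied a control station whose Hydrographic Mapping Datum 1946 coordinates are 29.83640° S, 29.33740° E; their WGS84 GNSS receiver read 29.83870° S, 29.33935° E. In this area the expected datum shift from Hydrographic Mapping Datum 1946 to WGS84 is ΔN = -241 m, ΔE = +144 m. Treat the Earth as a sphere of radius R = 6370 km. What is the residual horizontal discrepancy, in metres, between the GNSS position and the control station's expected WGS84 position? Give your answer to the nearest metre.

46 m

Observed coordinate differences: Δφ = -0.00230°, Δλ = +0.00195°.
Converting to metres (1° lat = 111177 m, cos φ = 0.867450): observed ΔN = -255.7 m, observed ΔE = 188.1 m.
Subtracting the expected shift leaves a residual of -255.7 − (-241) = -14.7 m north and 188.1 − (144) = 44.1 m east.
Residual distance = √((-14.7)² + 44.1²) = 46.4 m.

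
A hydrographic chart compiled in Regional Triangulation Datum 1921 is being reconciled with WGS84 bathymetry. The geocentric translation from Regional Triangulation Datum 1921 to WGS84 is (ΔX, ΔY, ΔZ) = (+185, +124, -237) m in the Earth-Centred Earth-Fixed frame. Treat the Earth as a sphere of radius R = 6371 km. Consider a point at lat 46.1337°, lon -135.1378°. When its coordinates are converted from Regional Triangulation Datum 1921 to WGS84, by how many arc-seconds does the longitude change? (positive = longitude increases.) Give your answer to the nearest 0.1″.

Δλ = 2.0″

sin φ = 0.720959, cos φ = 0.692978, sin λ = -0.705404, cos λ = -0.708805.
East component: ΔE = −sin λ·ΔX + cos λ·ΔY = −(-0.705404)(185) + (-0.708805)(124) = 42.61 m.
1° of latitude spans πR/180 = 111195 m; at latitude φ, 1° of longitude spans that × cos φ = 77055.6 m, so Δλ = 42.61 / 77055.6 × 3600 = 1.991″.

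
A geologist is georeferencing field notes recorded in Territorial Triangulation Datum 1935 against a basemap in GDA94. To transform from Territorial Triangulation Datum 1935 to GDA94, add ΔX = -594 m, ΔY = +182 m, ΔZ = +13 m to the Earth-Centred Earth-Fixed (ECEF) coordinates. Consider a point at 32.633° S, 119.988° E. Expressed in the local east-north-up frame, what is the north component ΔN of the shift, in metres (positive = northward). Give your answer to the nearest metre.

At φ = -32.633°, λ = 119.988°: sin φ = -0.539256, cos φ = 0.842142, sin λ = 0.866130, cos λ = -0.499819.
ΔN = −sin φ cos λ·ΔX − sin φ sin λ·ΔY + cos φ·ΔZ = −(-0.539256)(-0.499819)(-594) − (-0.539256)(0.866130)(182) + (0.842142)(13) = 256.05 m.

ΔN = 256 m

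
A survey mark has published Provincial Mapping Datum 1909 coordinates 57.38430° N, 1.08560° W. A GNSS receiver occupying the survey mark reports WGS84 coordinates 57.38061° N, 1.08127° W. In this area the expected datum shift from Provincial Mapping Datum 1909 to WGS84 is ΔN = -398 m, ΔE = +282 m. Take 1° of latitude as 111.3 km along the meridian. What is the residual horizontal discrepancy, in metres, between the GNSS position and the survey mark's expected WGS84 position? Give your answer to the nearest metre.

Observed coordinate differences: Δφ = -0.00369°, Δλ = +0.00433°.
Converting to metres (1° lat = 111300 m, cos φ = 0.539002): observed ΔN = -410.7 m, observed ΔE = 259.8 m.
Subtracting the expected shift leaves a residual of -410.7 − (-398) = -12.7 m north and 259.8 − (282) = -22.2 m east.
Residual distance = √((-12.7)² + (-22.2)²) = 25.6 m.

26 m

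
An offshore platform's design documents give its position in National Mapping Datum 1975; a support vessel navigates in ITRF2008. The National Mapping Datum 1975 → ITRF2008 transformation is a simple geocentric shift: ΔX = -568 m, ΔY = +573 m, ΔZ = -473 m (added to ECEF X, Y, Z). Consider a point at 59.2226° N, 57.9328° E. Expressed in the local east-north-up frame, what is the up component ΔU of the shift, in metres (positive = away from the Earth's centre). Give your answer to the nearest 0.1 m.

At φ = 59.2226°, λ = 57.9328°: sin φ = 0.859162, cos φ = 0.511704, sin λ = 0.847426, cos λ = 0.530914.
ΔU = cos φ cos λ·ΔX + cos φ sin λ·ΔY + sin φ·ΔZ = (0.511704)(0.530914)(-568) + (0.511704)(0.847426)(573) + (0.859162)(-473) = -312.22 m.

ΔU = -312.2 m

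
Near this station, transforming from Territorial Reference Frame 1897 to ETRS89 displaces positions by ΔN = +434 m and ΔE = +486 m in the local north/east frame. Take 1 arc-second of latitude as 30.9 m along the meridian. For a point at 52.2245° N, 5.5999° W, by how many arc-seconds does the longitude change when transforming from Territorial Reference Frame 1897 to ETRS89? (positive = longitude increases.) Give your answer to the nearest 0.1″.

At latitude 52.2245°, cos φ = 0.612569.
1″ of longitude at this latitude = 30.90 × cos φ = 18.9284 m, so Δλ = 486.0 / 18.9284 = 25.676″.

Δλ = 25.7″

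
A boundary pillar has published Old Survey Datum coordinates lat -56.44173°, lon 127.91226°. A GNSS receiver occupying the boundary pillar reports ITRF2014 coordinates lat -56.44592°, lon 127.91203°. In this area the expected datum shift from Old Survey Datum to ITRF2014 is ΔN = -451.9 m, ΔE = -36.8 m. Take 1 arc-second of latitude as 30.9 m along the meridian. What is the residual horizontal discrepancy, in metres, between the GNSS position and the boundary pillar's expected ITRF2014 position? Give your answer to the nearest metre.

Observed coordinate differences: Δφ = -0.00419°, Δλ = -0.00023°.
Converting to metres (1° lat = 111240 m, cos φ = 0.552785): observed ΔN = -466.1 m, observed ΔE = -14.1 m.
Subtracting the expected shift leaves a residual of -466.1 − (-451.9) = -14.2 m north and -14.1 − (-36.8) = 22.7 m east.
Residual distance = √((-14.2)² + 22.7²) = 26.7 m.

27 m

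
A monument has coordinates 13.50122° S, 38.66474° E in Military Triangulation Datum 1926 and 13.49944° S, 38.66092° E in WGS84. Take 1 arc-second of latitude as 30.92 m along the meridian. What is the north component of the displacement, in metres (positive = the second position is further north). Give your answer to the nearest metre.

Δφ = -13.49944° − -13.50122° = +0.00178°; Δλ = 38.66092° − 38.66474° = -0.00382°.
1° of latitude = 3600 × 30.92 = 111312 m.
ΔN = Δφ × 111312 = 198.1 m; ΔE = Δλ × 111312 × cos(-13.50122°) = -0.00382 × 111312 × 0.972365 = -413.5 m.

ΔN = 198 m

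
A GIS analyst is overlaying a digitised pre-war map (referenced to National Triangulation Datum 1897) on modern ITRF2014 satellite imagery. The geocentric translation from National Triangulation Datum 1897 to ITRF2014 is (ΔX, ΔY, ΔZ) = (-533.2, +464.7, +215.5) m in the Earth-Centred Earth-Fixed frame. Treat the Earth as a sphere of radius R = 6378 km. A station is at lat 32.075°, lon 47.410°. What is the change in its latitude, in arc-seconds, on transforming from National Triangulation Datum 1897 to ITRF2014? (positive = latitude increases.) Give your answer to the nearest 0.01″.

Δφ = 6.23″

sin φ = 0.531029, cos φ = 0.847354, sin λ = 0.736215, cos λ = 0.676747.
North component: ΔN = −sin φ cos λ·ΔX − sin φ sin λ·ΔY + cos φ·ΔZ = −(0.531029)(0.676747)(-533.2) − (0.531029)(0.736215)(464.7) + (0.847354)(215.5) = 192.55 m.
1° of latitude spans πR/180 = 111317 m, so Δφ = 192.55 / 111317 × 3600 = 6.227″.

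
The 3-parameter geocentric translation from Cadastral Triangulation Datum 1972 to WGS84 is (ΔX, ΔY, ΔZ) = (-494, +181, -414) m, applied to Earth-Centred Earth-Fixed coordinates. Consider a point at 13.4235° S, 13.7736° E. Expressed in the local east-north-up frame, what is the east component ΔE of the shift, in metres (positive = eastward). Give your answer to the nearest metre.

At φ = -13.4235°, λ = 13.7736°: sin φ = -0.232147, cos φ = 0.972681, sin λ = 0.238086, cos λ = 0.971244.
ΔE = −sin λ·ΔX + cos λ·ΔY = −(0.238086)·(-494) + (0.971244)·(181) = 293.41 m.

ΔE = 293 m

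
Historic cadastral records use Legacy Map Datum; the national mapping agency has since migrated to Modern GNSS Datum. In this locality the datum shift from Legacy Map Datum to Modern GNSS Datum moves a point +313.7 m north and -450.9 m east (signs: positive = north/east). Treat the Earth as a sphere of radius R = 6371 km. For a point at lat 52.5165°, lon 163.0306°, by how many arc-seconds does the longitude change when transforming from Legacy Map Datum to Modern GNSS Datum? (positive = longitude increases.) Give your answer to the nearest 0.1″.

At latitude 52.5165°, cos φ = 0.608533.
One radian of longitude at latitude φ spans R cos φ, so Δλ = ΔE / (R cos φ) = -450.9 / (6371000 × 0.608533) = -1.1630e-04 rad = -23.989″.

Δλ = -24.0″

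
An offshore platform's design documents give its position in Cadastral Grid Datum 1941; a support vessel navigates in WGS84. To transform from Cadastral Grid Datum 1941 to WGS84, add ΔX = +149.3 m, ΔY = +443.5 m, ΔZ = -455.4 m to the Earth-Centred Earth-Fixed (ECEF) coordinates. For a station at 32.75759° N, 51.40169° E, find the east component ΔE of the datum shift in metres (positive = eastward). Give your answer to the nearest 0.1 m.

ΔE = 160.0 m

The local east axis at (φ, λ) is (−sin λ, cos λ, 0), so ΔE = −sin(51.40169°)·149.3 + cos(51.40169°)·443.5 = 160.00 m.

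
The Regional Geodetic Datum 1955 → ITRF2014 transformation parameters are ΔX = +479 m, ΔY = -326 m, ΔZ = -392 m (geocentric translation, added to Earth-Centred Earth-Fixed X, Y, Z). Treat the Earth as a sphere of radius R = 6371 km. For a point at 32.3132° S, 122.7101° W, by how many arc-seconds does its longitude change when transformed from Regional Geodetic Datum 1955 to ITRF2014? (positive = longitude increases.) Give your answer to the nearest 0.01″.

sin φ = -0.534547, cos φ = 0.845139, sin λ = -0.841416, cos λ = -0.540389.
East component: ΔE = −sin λ·ΔX + cos λ·ΔY = −(-0.841416)(479) + (-0.540389)(-326) = 579.20 m.
1° of latitude spans πR/180 = 111195 m; at latitude φ, 1° of longitude spans that × cos φ = 93975.1 m, so Δλ = 579.20 / 93975.1 × 3600 = 22.188″.

Δλ = 22.19″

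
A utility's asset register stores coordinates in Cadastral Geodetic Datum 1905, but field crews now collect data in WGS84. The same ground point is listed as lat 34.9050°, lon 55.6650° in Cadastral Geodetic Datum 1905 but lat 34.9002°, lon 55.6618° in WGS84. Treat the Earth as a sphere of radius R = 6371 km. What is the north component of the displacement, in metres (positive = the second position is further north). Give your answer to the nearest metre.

ΔN = -534 m

Δφ = 34.9002° − 34.9050° = -0.0048°; Δλ = 55.6618° − 55.6650° = -0.0032°.
1° along a meridian = πR/180 = 111195 m.
ΔN = Δφ × 111195 = -533.7 m; ΔE = Δλ × 111195 × cos(34.9050°) = -0.0032 × 111195 × 0.820102 = -291.8 m.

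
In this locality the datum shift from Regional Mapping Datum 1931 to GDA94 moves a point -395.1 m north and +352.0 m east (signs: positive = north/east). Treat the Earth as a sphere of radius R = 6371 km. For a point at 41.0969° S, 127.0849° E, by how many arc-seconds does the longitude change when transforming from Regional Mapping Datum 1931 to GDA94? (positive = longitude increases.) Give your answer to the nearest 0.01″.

At latitude -41.0969°, cos φ = 0.753599.
One radian of longitude at latitude φ spans R cos φ, so Δλ = ΔE / (R cos φ) = 352.0 / (6371000 × 0.753599) = 7.3315e-05 rad = 15.122″.

Δλ = 15.12″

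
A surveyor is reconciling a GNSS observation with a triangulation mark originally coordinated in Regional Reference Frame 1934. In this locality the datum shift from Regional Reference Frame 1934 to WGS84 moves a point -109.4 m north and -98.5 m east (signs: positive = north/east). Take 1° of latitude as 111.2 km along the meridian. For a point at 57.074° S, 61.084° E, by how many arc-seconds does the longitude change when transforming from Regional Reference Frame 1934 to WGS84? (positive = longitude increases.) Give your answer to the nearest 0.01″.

Δλ = -5.87″

At latitude -57.074°, cos φ = 0.543555.
1° of longitude at this latitude = 111.2 × cos φ = 60.44 km, so Δλ = -98.5 / 60443.4 = -0.0016296° = -5.867″.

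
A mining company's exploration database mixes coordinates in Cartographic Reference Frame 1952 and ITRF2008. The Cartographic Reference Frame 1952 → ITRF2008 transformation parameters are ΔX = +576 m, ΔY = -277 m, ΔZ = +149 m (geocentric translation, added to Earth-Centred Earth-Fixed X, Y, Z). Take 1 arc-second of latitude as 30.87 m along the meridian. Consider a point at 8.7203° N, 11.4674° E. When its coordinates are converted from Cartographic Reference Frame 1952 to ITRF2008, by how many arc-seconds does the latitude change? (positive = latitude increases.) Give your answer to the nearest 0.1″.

sin φ = 0.151611, cos φ = 0.988440, sin λ = 0.198810, cos λ = 0.980038.
North component: ΔN = −sin φ cos λ·ΔX − sin φ sin λ·ΔY + cos φ·ΔZ = −(0.151611)(0.980038)(576) − (0.151611)(0.198810)(-277) + (0.988440)(149) = 70.04 m.
1° of latitude spans 3600 × 30.87 = 111132 m, so Δφ = 70.04 / 111132 × 3600 = 2.269″.

Δφ = 2.3″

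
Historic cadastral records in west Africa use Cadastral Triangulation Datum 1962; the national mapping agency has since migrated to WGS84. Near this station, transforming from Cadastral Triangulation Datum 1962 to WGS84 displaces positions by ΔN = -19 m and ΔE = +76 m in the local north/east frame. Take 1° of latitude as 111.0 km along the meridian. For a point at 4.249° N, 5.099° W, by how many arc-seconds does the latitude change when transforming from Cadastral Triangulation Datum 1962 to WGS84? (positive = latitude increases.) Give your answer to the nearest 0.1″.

Δφ = -0.6″

1° of latitude = 111.0 km, so Δφ = -19.0 / 111000 = -0.0001712° = -0.616″.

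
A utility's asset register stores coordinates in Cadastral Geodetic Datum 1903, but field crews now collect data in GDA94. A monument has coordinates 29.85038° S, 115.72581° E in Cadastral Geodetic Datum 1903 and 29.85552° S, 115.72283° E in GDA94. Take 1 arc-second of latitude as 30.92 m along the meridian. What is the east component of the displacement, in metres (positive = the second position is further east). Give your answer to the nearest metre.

Δφ = -29.85552° − -29.85038° = -0.00514°; Δλ = 115.72283° − 115.72581° = -0.00298°.
1° of latitude = 3600 × 30.92 = 111312 m.
ΔN = Δφ × 111312 = -572.1 m; ΔE = Δλ × 111312 × cos(-29.85038°) = -0.00298 × 111312 × 0.867328 = -287.7 m.

ΔE = -288 m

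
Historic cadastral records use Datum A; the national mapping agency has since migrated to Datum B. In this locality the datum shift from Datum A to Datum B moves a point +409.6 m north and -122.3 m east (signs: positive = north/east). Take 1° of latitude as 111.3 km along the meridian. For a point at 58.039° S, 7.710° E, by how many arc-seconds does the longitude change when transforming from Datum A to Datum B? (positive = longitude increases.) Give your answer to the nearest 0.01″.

Δλ = -7.47″

At latitude -58.039°, cos φ = 0.529342.
1° of longitude at this latitude = 111.3 × cos φ = 58.92 km, so Δλ = -122.3 / 58915.8 = -0.0020758° = -7.473″.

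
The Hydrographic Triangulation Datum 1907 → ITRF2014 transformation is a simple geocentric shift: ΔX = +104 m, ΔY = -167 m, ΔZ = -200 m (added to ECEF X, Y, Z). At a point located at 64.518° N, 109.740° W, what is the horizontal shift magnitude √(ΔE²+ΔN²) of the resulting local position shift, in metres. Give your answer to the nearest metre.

The local east axis at (φ, λ) is (−sin λ, cos λ, 0), so ΔE = −sin(-109.740°)·104 + cos(-109.740°)·(-167) = 154.29 m.
The local north axis is (−sin φ cos λ, −sin φ sin λ, cos φ), giving ΔN = 31.709 − 141.895 − 86.046 = -196.23 m.
Horizontal magnitude = √(ΔE² + ΔN²) = √(154.29² + (-196.23)²) = 249.63 m.

250 m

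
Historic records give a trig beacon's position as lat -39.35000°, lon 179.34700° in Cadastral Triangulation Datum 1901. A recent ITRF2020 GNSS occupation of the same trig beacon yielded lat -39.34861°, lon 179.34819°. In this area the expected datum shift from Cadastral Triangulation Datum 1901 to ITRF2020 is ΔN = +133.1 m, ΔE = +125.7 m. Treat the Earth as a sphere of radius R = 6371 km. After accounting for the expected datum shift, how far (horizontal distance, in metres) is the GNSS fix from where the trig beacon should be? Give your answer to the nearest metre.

Observed coordinate differences: Δφ = +0.00139°, Δλ = +0.00119°.
Converting to metres (1° lat = 111195 m, cos φ = 0.773287): observed ΔN = 154.6 m, observed ΔE = 102.3 m.
Subtracting the expected shift leaves a residual of 154.6 − (133.1) = 21.5 m north and 102.3 − (125.7) = -23.4 m east.
Residual distance = √(21.5² + (-23.4)²) = 31.7 m.

32 m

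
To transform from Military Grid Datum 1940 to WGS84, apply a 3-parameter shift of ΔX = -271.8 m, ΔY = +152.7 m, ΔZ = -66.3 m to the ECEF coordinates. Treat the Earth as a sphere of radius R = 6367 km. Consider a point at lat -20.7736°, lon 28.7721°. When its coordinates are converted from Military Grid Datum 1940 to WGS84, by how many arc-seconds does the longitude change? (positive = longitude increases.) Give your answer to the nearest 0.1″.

Δλ = 9.2″

sin φ = -0.354676, cos φ = 0.934989, sin λ = 0.481327, cos λ = 0.876541.
East component: ΔE = −sin λ·ΔX + cos λ·ΔY = −(0.481327)(-271.8) + (0.876541)(152.7) = 264.67 m.
1° of latitude spans πR/180 = 111125 m; at latitude φ, 1° of longitude spans that × cos φ = 103900.8 m, so Δλ = 264.67 / 103900.8 × 3600 = 9.170″.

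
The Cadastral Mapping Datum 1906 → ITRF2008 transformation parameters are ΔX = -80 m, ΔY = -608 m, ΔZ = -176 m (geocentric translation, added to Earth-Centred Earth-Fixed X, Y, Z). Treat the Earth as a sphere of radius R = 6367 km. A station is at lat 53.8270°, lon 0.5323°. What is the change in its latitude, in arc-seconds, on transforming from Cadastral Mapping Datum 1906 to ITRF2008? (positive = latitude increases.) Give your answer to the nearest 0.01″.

sin φ = 0.807239, cos φ = 0.590225, sin λ = 0.009290, cos λ = 0.999957.
North component: ΔN = −sin φ cos λ·ΔX − sin φ sin λ·ΔY + cos φ·ΔZ = −(0.807239)(0.999957)(-80) − (0.807239)(0.009290)(-608) + (0.590225)(-176) = -34.74 m.
1° of latitude spans πR/180 = 111125 m, so Δφ = -34.74 / 111125 × 3600 = -1.126″.

Δφ = -1.13″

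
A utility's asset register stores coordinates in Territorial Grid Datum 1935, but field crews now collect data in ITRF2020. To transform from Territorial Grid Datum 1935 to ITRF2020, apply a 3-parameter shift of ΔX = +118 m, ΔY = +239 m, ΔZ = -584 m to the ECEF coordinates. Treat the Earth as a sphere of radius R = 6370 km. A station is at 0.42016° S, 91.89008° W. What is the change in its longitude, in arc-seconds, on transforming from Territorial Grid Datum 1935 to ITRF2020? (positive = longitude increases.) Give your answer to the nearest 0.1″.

sin φ = -0.007333, cos φ = 0.999973, sin λ = -0.999456, cos λ = -0.032982.
East component: ΔE = −sin λ·ΔX + cos λ·ΔY = −(-0.999456)(118) + (-0.032982)(239) = 110.05 m.
1° of latitude spans πR/180 = 111177 m; at latitude φ, 1° of longitude spans that × cos φ = 111174.5 m, so Δλ = 110.05 / 111174.5 × 3600 = 3.564″.

Δλ = 3.6″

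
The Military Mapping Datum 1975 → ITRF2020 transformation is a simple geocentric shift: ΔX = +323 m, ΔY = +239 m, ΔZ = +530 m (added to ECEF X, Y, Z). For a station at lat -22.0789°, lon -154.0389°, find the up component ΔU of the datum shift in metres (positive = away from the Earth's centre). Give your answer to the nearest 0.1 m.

At φ = -22.0789°, λ = -154.0389°: sin φ = -0.375883, cos φ = 0.926667, sin λ = -0.437761, cos λ = -0.899091.
ΔU = cos φ cos λ·ΔX + cos φ sin λ·ΔY + sin φ·ΔZ = (0.926667)(-0.899091)(323) + (0.926667)(-0.437761)(239) + (-0.375883)(530) = -565.28 m.

ΔU = -565.3 m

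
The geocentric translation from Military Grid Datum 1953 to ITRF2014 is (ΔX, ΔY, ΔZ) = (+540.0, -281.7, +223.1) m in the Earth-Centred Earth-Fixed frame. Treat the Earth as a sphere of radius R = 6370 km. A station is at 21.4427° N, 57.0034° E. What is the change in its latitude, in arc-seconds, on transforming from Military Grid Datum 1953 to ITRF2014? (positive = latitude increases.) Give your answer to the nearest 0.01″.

Δφ = 6.04″

sin φ = 0.365571, cos φ = 0.930784, sin λ = 0.838703, cos λ = 0.544589.
North component: ΔN = −sin φ cos λ·ΔX − sin φ sin λ·ΔY + cos φ·ΔZ = −(0.365571)(0.544589)(540.0) − (0.365571)(0.838703)(-281.7) + (0.930784)(223.1) = 186.52 m.
1° of latitude spans πR/180 = 111177 m, so Δφ = 186.52 / 111177 × 3600 = 6.040″.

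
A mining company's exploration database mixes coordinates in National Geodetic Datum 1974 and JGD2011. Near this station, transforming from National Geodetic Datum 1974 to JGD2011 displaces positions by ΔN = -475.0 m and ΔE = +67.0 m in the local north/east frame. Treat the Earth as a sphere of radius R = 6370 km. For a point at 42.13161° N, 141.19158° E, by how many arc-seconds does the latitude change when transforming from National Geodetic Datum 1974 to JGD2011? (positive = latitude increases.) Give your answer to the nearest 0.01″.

Δφ = -15.38″

On a sphere of radius R, 1 rad of latitude = R, so Δφ = ΔN / R = -475.0 / 6370000 = -7.4568e-05 rad = -15.381″.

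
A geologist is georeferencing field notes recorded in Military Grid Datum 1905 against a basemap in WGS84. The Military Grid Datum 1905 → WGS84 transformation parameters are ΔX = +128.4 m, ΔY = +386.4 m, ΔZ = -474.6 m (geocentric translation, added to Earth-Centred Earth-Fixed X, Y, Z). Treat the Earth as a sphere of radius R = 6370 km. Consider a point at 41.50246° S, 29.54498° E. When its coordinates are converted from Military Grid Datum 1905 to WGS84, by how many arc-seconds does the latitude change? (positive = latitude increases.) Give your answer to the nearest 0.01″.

Δφ = -5.02″

sin φ = -0.662652, cos φ = 0.748927, sin λ = 0.493107, cos λ = 0.869969.
North component: ΔN = −sin φ cos λ·ΔX − sin φ sin λ·ΔY + cos φ·ΔZ = −(-0.662652)(0.869969)(128.4) − (-0.662652)(0.493107)(386.4) + (0.748927)(-474.6) = -155.16 m.
1° of latitude spans πR/180 = 111177 m, so Δφ = -155.16 / 111177 × 3600 = -5.024″.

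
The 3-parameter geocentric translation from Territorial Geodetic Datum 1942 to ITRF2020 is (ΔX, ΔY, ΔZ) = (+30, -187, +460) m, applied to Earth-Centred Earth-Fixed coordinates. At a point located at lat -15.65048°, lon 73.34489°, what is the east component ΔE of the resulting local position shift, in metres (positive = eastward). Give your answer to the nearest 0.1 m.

ΔE = -82.3 m

At φ = -15.65048°, λ = 73.34489°: sin φ = -0.269768, cos φ = 0.962925, sin λ = 0.958047, cos λ = 0.286610.
ΔE = −sin λ·ΔX + cos λ·ΔY = −(0.958047)·(30) + (0.286610)·(-187) = -82.34 m.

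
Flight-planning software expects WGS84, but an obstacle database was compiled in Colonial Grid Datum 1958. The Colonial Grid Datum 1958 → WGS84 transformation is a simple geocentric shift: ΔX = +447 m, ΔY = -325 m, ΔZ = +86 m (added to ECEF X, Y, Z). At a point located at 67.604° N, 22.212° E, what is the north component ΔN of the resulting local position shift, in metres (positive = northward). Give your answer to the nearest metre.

ΔN = -236 m

The local north axis is (−sin φ cos λ, −sin φ sin λ, cos φ), giving ΔN = -382.615 + 113.594 + 32.767 = -236.25 m.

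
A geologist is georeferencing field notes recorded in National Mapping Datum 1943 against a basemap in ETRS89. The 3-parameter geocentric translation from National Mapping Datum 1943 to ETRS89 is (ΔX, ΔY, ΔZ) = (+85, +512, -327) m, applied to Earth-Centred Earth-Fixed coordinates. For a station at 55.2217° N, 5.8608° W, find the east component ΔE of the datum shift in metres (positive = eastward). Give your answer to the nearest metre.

ΔE = 518 m

At φ = 55.2217°, λ = -5.8608°: sin φ = 0.821365, cos φ = 0.570403, sin λ = -0.102112, cos λ = 0.994773.
ΔE = −sin λ·ΔX + cos λ·ΔY = −(-0.102112)·(85) + (0.994773)·(512) = 518.00 m.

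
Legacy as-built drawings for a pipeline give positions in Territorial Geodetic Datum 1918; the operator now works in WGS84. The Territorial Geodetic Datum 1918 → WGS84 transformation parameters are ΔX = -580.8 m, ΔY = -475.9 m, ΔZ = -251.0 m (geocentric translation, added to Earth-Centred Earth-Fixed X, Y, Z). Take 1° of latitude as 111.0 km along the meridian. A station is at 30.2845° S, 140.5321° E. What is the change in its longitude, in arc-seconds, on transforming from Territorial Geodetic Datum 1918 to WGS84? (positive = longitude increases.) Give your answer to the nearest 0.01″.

sin φ = -0.504294, cos φ = 0.863532, sin λ = 0.635646, cos λ = -0.771981.
East component: ΔE = −sin λ·ΔX + cos λ·ΔY = −(0.635646)(-580.8) + (-0.771981)(-475.9) = 736.57 m.
1° of latitude spans 111000 m; at latitude φ, 1° of longitude spans that × cos φ = 95852.1 m, so Δλ = 736.57 / 95852.1 × 3600 = 27.664″.

Δλ = 27.66″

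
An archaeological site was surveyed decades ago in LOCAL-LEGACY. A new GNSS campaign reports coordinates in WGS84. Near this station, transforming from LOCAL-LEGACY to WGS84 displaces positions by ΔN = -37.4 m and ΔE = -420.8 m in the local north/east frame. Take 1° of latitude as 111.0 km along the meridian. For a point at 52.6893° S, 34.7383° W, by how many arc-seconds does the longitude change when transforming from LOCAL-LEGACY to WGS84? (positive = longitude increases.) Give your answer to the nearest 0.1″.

Δλ = -22.5″

At latitude -52.6893°, cos φ = 0.606137.
1° of longitude at this latitude = 111.0 × cos φ = 67.28 km, so Δλ = -420.8 / 67281.2 = -0.0062543° = -22.516″.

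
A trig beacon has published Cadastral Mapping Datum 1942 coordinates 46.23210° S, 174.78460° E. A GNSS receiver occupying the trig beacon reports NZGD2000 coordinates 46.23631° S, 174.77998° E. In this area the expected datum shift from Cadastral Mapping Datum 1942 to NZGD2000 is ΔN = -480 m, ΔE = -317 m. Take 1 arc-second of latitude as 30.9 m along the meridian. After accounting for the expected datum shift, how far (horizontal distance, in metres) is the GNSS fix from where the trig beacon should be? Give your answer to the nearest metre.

Observed coordinate differences: Δφ = -0.00421°, Δλ = -0.00462°.
Converting to metres (1° lat = 111240 m, cos φ = 0.691739): observed ΔN = -468.3 m, observed ΔE = -355.5 m.
Subtracting the expected shift leaves a residual of -468.3 − (-480) = 11.7 m north and -355.5 − (-317) = -38.5 m east.
Residual distance = √(11.7² + (-38.5)²) = 40.2 m.

40 m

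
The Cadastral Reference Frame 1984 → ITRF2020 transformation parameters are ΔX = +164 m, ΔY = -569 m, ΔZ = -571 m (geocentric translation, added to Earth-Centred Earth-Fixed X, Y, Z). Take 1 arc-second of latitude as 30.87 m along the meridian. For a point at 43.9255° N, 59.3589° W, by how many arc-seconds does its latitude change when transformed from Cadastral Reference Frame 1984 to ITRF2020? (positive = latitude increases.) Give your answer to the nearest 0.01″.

Δφ = -26.20″

sin φ = 0.693722, cos φ = 0.720242, sin λ = -0.860377, cos λ = 0.509659.
North component: ΔN = −sin φ cos λ·ΔX − sin φ sin λ·ΔY + cos φ·ΔZ = −(0.693722)(0.509659)(164) − (0.693722)(-0.860377)(-569) + (0.720242)(-571) = -808.86 m.
1° of latitude spans 3600 × 30.87 = 111132 m, so Δφ = -808.86 / 111132 × 3600 = -26.202″.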